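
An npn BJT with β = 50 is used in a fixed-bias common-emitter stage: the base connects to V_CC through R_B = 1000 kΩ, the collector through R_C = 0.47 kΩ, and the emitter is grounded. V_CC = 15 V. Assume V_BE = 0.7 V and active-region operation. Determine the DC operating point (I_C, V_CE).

I_C ≈ 0.71 mA, V_CE ≈ 15 V

Base loop: V_CC = I_B·R_B + V_BE, so I_B = (15 − 0.7)/1000 kΩ = 0.0143 mA.
In the active region I_C = β·I_B = 50 × 0.0143 = 0.715 mA.
Collector loop: V_CE = V_CC − I_C·R_C = 15 − 0.715×0.47 = 14.7 V.
Since V_CE = 14.7 V > V_CE(sat) ≈ 0.2 V, the transistor is in the active region as assumed.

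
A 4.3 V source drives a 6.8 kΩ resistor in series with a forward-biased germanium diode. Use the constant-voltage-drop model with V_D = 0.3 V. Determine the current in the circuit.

I ≈ 0.59 mA

KVL around the loop: 4.3 = V_D + I·R = 0.3 + I × 6.8 kΩ.
So I = (4.3 − 0.3) / 6.8 kΩ = 4 / 6.8 = 0.588 mA.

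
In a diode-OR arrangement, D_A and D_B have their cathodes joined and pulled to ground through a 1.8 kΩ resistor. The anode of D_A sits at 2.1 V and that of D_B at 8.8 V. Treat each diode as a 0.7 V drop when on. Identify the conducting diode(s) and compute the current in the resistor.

Only D_B conducts; I_R ≈ 4.5 mA

Assume both conduct. Then node N would need to be at both 2.1−0.7 = 1.4 V and 8.8−0.7 = 8.1 V, which is impossible.
Assume only D_B conducts: V_N = 8.8 − 0.7 = 8.1 V, so I_R = 8.1/1.8 = 4.5 mA.
Check D_A: its anode-to-cathode voltage is 2.1 − 8.1 = -6 V < 0.7 V, so it is off. The assumption is consistent.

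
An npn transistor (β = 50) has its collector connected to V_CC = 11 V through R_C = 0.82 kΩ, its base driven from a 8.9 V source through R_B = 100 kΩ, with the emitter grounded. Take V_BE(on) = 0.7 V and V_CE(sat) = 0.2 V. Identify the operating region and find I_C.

active; I_C ≈ 4.1 mA

Assume active. Base-emitter loop: I_B = (V_BB − V_BE)/R_B = (8.9 − 0.7)/100 = 0.082 mA.
I_C = β·I_B = 50×0.082 = 4.1 mA.
V_CE = V_CC − I_C·R_C = 11 − 4.1×0.82 = 7.64 V > V_CE(sat), so the active-region assumption holds.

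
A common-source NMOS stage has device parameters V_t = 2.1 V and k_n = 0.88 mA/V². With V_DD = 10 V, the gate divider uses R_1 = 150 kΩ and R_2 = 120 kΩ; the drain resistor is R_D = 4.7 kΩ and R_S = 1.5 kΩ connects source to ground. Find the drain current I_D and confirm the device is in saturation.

V_G = V_DD·R_2/(R_1+R_2) = 10×120/270 = 4.44 V.
Assume saturation: I_D = (k_n/2)(V_GS − V_t)² with V_GS = V_G − I_D·R_S = 4.44 − 1.5·I_D.
Substituting gives 0.99·I_D² − 4.09·I_D + 2.42 = 0, with roots I_D = 0.714 or 3.42 mA.
The root I_D = 3.42 mA gives V_GS = -0.689 V ≤ V_t, so take I_D = 0.714 mA.
Then V_GS = 3.37 V and V_DS = V_DD − I_D(R_D+R_S) = 10 − 0.714×6.2 = 5.57 V.
Saturation requires V_DS ≥ V_GS − V_t = 1.27 V; 5.57 ≥ 1.27 ✓.

I_D ≈ 0.71 mA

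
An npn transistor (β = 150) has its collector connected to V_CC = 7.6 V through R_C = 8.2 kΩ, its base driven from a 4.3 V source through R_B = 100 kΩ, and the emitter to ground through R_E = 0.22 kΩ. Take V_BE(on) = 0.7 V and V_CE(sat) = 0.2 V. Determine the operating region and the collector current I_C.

saturation; I_C ≈ 0.88 mA

Assume active: I_B = (4.3 − 0.7)/(100 + 151×0.22) = 0.027 mA, I_C = β·I_B = 4.05 mA.
Then V_CE = 7.6 − 4.05×8.2 − 4.08×0.22 = -26.5 V < 0.2 V — the active assumption fails.
Re-solve with V_CE = 0.2 V. KCL at the emitter: V_E/R_E = (V_BB−0.7−V_E)/R_B + (V_CC−0.2−V_E)/R_C, giving V_E = 0.201 V.
I_C = (V_CC − 0.2 − V_E)/R_C = (7.4 − 0.201)/8.2 = 0.878 mA.
Check: I_B = (3.6 − 0.201)/100 = 0.034 mA, and β·I_B = 5.1 mA > I_C, confirming saturation.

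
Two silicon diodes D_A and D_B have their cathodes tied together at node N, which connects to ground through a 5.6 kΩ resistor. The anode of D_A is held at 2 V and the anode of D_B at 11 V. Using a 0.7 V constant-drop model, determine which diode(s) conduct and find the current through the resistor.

Only D_B conducts; I_R ≈ 1.8 mA

Assume both conduct. Then node N would need to be at both 2−0.7 = 1.3 V and 11−0.7 = 10.3 V, which is impossible.
Assume only D_B conducts: V_N = 11 − 0.7 = 10.3 V, so I_R = 10.3/5.6 = 1.84 mA.
Check D_A: its anode-to-cathode voltage is 2 − 10.3 = -8.3 V < 0.7 V, so it is off. The assumption is consistent.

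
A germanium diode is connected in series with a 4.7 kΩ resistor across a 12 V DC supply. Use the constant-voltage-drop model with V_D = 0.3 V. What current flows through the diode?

KVL around the loop: 12 = V_D + I·R = 0.3 + I × 4.7 kΩ.
So I = (12 − 0.3) / 4.7 kΩ = 11.7 / 4.7 = 2.49 mA.

I ≈ 2.5 mA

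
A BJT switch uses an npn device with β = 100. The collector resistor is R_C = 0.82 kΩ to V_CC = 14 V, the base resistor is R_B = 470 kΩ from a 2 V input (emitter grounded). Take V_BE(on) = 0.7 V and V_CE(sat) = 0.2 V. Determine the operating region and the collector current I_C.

Assume active. Base-emitter loop: I_B = (V_BB − V_BE)/R_B = (2 − 0.7)/470 = 0.00277 mA.
I_C = β·I_B = 100×0.00277 = 0.277 mA.
V_CE = V_CC − I_C·R_C = 14 − 0.277×0.82 = 13.8 V > V_CE(sat), so the active-region assumption holds.

active; I_C ≈ 0.28 mA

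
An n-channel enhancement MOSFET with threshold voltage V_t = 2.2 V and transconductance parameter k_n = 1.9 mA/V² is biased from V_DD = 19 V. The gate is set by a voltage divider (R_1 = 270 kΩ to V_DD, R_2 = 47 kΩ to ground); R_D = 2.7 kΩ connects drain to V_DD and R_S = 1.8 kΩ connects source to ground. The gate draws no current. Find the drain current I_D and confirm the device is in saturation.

I_D ≈ 0.13 mA

V_G = V_DD·R_2/(R_1+R_2) = 19×47/317 = 2.82 V.
Assume saturation: I_D = (k_n/2)(V_GS − V_t)² with V_GS = V_G − I_D·R_S = 2.82 − 1.8·I_D.
Substituting gives 3.08·I_D² − 3.11·I_D + 0.362 = 0, with roots I_D = 0.134 or 0.876 mA.
The root I_D = 0.876 mA gives V_GS = 1.24 V ≤ V_t, so take I_D = 0.134 mA.
Then V_GS = 2.58 V and V_DS = V_DD − I_D(R_D+R_S) = 19 − 0.134×4.5 = 18.4 V.
Saturation requires V_DS ≥ V_GS − V_t = 0.376 V; 18.4 ≥ 0.376 ✓.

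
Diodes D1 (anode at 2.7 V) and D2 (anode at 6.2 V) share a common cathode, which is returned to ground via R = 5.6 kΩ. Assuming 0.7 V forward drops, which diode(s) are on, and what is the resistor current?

Assume both conduct. Then node N would need to be at both 2.7−0.7 = 2 V and 6.2−0.7 = 5.5 V, which is impossible.
Assume only D2 conducts: V_N = 6.2 − 0.7 = 5.5 V, so I_R = 5.5/5.6 = 0.982 mA.
Check D1: its anode-to-cathode voltage is 2.7 − 5.5 = -2.8 V < 0.7 V, so it is off. The assumption is consistent.

Only D2 conducts; I_R ≈ 0.98 mA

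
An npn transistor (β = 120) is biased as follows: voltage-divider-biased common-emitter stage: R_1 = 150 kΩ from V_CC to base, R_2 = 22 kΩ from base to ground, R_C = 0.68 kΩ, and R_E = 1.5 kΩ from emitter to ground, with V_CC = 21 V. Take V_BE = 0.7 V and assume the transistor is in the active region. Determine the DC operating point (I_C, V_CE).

I_C ≈ 1.2 mA, V_CE ≈ 18 V

Thevenize the base divider: V_Th = V_CC·R_2/(R_1+R_2) = 21×22/172 = 2.69 V, R_Th = R_1‖R_2 = 19.2 kΩ.
Base-emitter loop: V_Th = I_B·R_Th + V_BE + (β+1)I_B·R_E, so I_B = (2.69 − 0.7) / (19.2 + 121×1.5) = 0.0099 mA.
I_C = β·I_B = 120×0.0099 = 1.19 mA, and I_E = (β+1)I_B = 1.2 mA.
V_CE = V_CC − I_C·R_C − I_E·R_E = 21 − 1.19×0.68 − 1.2×1.5 = 18.4 V.
V_CE = 18.4 V > 0.2 V confirms active-region operation.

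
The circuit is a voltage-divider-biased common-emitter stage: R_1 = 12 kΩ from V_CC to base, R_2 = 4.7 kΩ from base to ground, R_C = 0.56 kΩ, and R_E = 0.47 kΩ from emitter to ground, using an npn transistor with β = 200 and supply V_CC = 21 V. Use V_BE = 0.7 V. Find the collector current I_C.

I_C ≈ 11 mA

Thevenize the base divider: V_Th = V_CC·R_2/(R_1+R_2) = 21×4.7/16.7 = 5.91 V, R_Th = R_1‖R_2 = 3.38 kΩ.
Base-emitter loop: V_Th = I_B·R_Th + V_BE + (β+1)I_B·R_E, so I_B = (5.91 − 0.7) / (3.38 + 201×0.47) = 0.0532 mA.
I_C = β·I_B = 200×0.0532 = 10.6 mA, and I_E = (β+1)I_B = 10.7 mA.
V_CE = V_CC − I_C·R_C − I_E·R_E = 21 − 10.6×0.56 − 10.7×0.47 = 10 V.
V_CE = 10 V > 0.2 V confirms active-region operation.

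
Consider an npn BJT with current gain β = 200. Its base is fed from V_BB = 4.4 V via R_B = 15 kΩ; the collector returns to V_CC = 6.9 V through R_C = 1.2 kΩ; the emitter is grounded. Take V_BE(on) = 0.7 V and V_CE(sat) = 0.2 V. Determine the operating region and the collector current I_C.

Assume active: I_B = (4.4 − 0.7)/15 = 0.247 mA, giving I_C = β·I_B = 49.3 mA.
But then V_CE = 6.9 − 49.3×1.2 = -52.3 V < V_CE(sat) = 0.2 V — impossible in the active region.
So the transistor is saturated. With V_CE = 0.2 V, I_C = (V_CC − 0.2)/R_C = 6.7/1.2 = 5.58 mA.
Check: β·I_B = 49.3 mA > I_C = 5.58 mA, confirming saturation.

saturation; I_C ≈ 5.6 mA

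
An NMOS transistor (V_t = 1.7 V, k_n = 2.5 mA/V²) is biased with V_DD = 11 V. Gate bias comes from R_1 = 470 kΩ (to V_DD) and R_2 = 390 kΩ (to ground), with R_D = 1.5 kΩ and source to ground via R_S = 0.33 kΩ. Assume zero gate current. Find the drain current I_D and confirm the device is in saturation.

I_D ≈ 4.3 mA

V_G = V_DD·R_2/(R_1+R_2) = 11×390/860 = 4.99 V.
Assume saturation: I_D = (k_n/2)(V_GS − V_t)² with V_GS = V_G − I_D·R_S = 4.99 − 0.33·I_D.
Substituting gives 0.136·I_D² − 3.71·I_D + 13.5 = 0, with roots I_D = 4.33 or 22.9 mA.
The root I_D = 22.9 mA gives V_GS = -2.58 V ≤ V_t, so take I_D = 4.33 mA.
Then V_GS = 3.56 V and V_DS = V_DD − I_D(R_D+R_S) = 11 − 4.33×1.83 = 3.08 V.
Saturation requires V_DS ≥ V_GS − V_t = 1.86 V; 3.08 ≥ 1.86 ✓.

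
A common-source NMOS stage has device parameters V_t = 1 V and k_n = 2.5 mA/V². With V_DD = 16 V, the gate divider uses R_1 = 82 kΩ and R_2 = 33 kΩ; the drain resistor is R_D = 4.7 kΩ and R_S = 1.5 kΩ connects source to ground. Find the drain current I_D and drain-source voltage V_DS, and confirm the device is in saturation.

I_D ≈ 1.6 mA, V_DS ≈ 5.9 V

V_G = V_DD·R_2/(R_1+R_2) = 16×33/115 = 4.59 V.
Assume saturation: I_D = (k_n/2)(V_GS − V_t)² with V_GS = V_G − I_D·R_S = 4.59 − 1.5·I_D.
Substituting gives 2.81·I_D² − 14.5·I_D + 16.1 = 0, with roots I_D = 1.63 or 3.51 mA.
The root I_D = 3.51 mA gives V_GS = -0.676 V ≤ V_t, so take I_D = 1.63 mA.
Then V_GS = 2.14 V and V_DS = V_DD − I_D(R_D+R_S) = 16 − 1.63×6.2 = 5.88 V.
Saturation requires V_DS ≥ V_GS − V_t = 1.14 V; 5.88 ≥ 1.14 ✓.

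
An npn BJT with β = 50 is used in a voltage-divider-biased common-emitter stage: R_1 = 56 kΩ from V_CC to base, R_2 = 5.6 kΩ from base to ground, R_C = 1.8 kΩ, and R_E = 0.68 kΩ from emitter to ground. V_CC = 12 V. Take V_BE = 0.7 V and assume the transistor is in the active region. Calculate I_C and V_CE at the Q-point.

Thevenize the base divider: V_Th = V_CC·R_2/(R_1+R_2) = 12×5.6/61.6 = 1.09 V, R_Th = R_1‖R_2 = 5.09 kΩ.
Base-emitter loop: V_Th = I_B·R_Th + V_BE + (β+1)I_B·R_E, so I_B = (1.09 − 0.7) / (5.09 + 51×0.68) = 0.00983 mA.
I_C = β·I_B = 50×0.00983 = 0.491 mA, and I_E = (β+1)I_B = 0.501 mA.
V_CE = V_CC − I_C·R_C − I_E·R_E = 12 − 0.491×1.8 − 0.501×0.68 = 10.8 V.
V_CE = 10.8 V > 0.2 V confirms active-region operation.

I_C ≈ 0.49 mA, V_CE ≈ 11 V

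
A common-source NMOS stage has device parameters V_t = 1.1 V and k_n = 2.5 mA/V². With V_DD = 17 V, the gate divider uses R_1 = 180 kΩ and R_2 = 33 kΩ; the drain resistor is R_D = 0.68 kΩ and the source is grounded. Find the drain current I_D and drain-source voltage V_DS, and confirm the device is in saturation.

V_G = V_DD·R_2/(R_1+R_2) = 17×33/213 = 2.63 V. With the source grounded, V_GS = V_G = 2.63 V.
Assume saturation: I_D = (k_n/2)(V_GS − V_t)² = (2.5/2)×(2.63 − 1.1)² = 1.25×1.53² = 2.94 mA.
V_DS = V_DD − I_D·R_D = 17 − 2.94×0.68 = 15 V.
Saturation requires V_DS ≥ V_GS − V_t = 1.53 V; 15 ≥ 1.53 ✓.

I_D ≈ 2.9 mA, V_DS ≈ 15 V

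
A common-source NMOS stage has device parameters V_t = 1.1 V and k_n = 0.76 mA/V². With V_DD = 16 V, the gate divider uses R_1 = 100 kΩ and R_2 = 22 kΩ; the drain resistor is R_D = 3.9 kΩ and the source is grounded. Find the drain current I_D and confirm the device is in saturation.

I_D ≈ 1.2 mA

V_G = V_DD·R_2/(R_1+R_2) = 16×22/122 = 2.89 V. With the source grounded, V_GS = V_G = 2.89 V.
Assume saturation: I_D = (k_n/2)(V_GS − V_t)² = (0.76/2)×(2.89 − 1.1)² = 0.38×1.79² = 1.21 mA.
V_DS = V_DD − I_D·R_D = 16 − 1.21×3.9 = 11.3 V.
Saturation requires V_DS ≥ V_GS − V_t = 1.79 V; 11.3 ≥ 1.79 ✓.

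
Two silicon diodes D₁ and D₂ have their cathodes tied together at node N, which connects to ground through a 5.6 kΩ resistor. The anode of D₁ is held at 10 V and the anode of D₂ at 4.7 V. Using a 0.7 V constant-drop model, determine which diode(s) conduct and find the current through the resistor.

Only D₁ conducts; I_R ≈ 1.7 mA

Assume both conduct. Then node N would need to be at both 10−0.7 = 9.3 V and 4.7−0.7 = 4 V, which is impossible.
Assume only D₁ conducts: V_N = 10 − 0.7 = 9.3 V, so I_R = 9.3/5.6 = 1.66 mA.
Check D₂: its anode-to-cathode voltage is 4.7 − 9.3 = -4.6 V < 0.7 V, so it is off. The assumption is consistent.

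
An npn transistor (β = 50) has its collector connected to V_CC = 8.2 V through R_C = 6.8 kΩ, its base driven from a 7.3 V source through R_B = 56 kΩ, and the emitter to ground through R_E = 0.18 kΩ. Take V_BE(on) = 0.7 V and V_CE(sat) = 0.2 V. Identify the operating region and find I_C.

saturation; I_C ≈ 1.1 mA

Assume active: I_B = (7.3 − 0.7)/(56 + 51×0.18) = 0.101 mA, I_C = β·I_B = 5.06 mA.
Then V_CE = 8.2 − 5.06×6.8 − 5.16×0.18 = -27.2 V < 0.2 V — the active assumption fails.
Re-solve with V_CE = 0.2 V. KCL at the emitter: V_E/R_E = (V_BB−0.7−V_E)/R_B + (V_CC−0.2−V_E)/R_C, giving V_E = 0.226 V.
I_C = (V_CC − 0.2 − V_E)/R_C = (8 − 0.226)/6.8 = 1.14 mA.
Check: I_B = (6.6 − 0.226)/56 = 0.114 mA, and β·I_B = 5.69 mA > I_C, confirming saturation.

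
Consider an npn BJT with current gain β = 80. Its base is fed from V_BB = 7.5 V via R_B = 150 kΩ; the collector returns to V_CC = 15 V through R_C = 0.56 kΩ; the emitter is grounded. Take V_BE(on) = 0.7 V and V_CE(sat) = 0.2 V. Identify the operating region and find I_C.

active; I_C ≈ 3.6 mA

Assume active. Base-emitter loop: I_B = (V_BB − V_BE)/R_B = (7.5 − 0.7)/150 = 0.0453 mA.
I_C = β·I_B = 80×0.0453 = 3.63 mA.
V_CE = V_CC − I_C·R_C = 15 − 3.63×0.56 = 13 V > V_CE(sat), so the active-region assumption holds.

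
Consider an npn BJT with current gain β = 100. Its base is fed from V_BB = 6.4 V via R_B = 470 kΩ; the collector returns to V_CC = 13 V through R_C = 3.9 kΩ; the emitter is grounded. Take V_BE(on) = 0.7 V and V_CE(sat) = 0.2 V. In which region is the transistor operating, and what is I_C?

active; I_C ≈ 1.2 mA

Assume active. Base-emitter loop: I_B = (V_BB − V_BE)/R_B = (6.4 − 0.7)/470 = 0.0121 mA.
I_C = β·I_B = 100×0.0121 = 1.21 mA.
V_CE = V_CC − I_C·R_C = 13 − 1.21×3.9 = 8.27 V > V_CE(sat), so the active-region assumption holds.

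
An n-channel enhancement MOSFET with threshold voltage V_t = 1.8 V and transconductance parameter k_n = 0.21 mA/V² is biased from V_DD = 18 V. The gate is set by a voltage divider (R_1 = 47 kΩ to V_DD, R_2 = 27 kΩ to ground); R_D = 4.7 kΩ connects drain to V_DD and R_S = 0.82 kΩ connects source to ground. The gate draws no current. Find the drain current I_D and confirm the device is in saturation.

I_D ≈ 1.4 mA

V_G = V_DD·R_2/(R_1+R_2) = 18×27/74 = 6.57 V.
Assume saturation: I_D = (k_n/2)(V_GS − V_t)² with V_GS = V_G − I_D·R_S = 6.57 − 0.82·I_D.
Substituting gives 0.0706·I_D² − 1.82·I_D + 2.39 = 0, with roots I_D = 1.38 or 24.4 mA.
The root I_D = 24.4 mA gives V_GS = -13.4 V ≤ V_t, so take I_D = 1.38 mA.
Then V_GS = 5.43 V and V_DS = V_DD − I_D(R_D+R_S) = 18 − 1.38×5.52 = 10.4 V.
Saturation requires V_DS ≥ V_GS − V_t = 3.63 V; 10.4 ≥ 3.63 ✓.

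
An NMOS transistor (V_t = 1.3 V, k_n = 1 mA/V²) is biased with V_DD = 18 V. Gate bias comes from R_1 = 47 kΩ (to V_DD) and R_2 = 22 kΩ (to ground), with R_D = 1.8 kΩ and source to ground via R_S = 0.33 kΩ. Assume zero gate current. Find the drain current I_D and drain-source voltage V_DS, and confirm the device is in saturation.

I_D ≈ 4.4 mA, V_DS ≈ 8.6 V

V_G = V_DD·R_2/(R_1+R_2) = 18×22/69 = 5.74 V.
Assume saturation: I_D = (k_n/2)(V_GS − V_t)² with V_GS = V_G − I_D·R_S = 5.74 − 0.33·I_D.
Substituting gives 0.0545·I_D² − 2.46·I_D + 9.85 = 0, with roots I_D = 4.43 or 40.8 mA.
The root I_D = 40.8 mA gives V_GS = -7.74 V ≤ V_t, so take I_D = 4.43 mA.
Then V_GS = 4.28 V and V_DS = V_DD − I_D(R_D+R_S) = 18 − 4.43×2.13 = 8.56 V.
Saturation requires V_DS ≥ V_GS − V_t = 2.98 V; 8.56 ≥ 2.98 ✓.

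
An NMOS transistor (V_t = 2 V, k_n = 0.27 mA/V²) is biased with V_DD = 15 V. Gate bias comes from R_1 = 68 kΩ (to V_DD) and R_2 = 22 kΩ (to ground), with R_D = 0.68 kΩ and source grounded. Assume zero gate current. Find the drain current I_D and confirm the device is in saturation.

I_D ≈ 0.38 mA

V_G = V_DD·R_2/(R_1+R_2) = 15×22/90 = 3.67 V. With the source grounded, V_GS = V_G = 3.67 V.
Assume saturation: I_D = (k_n/2)(V_GS − V_t)² = (0.27/2)×(3.67 − 2)² = 0.135×1.67² = 0.375 mA.
V_DS = V_DD − I_D·R_D = 15 − 0.375×0.68 = 14.7 V.
Saturation requires V_DS ≥ V_GS − V_t = 1.67 V; 14.7 ≥ 1.67 ✓.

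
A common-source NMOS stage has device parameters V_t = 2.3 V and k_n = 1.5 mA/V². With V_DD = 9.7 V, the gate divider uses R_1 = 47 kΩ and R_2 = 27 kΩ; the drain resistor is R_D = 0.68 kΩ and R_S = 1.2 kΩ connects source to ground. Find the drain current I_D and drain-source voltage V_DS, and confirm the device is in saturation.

I_D ≈ 0.41 mA, V_DS ≈ 8.9 V

V_G = V_DD·R_2/(R_1+R_2) = 9.7×27/74 = 3.54 V.
Assume saturation: I_D = (k_n/2)(V_GS − V_t)² with V_GS = V_G − I_D·R_S = 3.54 − 1.2·I_D.
Substituting gives 1.08·I_D² − 3.23·I_D + 1.15 = 0, with roots I_D = 0.414 or 2.58 mA.
The root I_D = 2.58 mA gives V_GS = 0.446 V ≤ V_t, so take I_D = 0.414 mA.
Then V_GS = 3.04 V and V_DS = V_DD − I_D(R_D+R_S) = 9.7 − 0.414×1.88 = 8.92 V.
Saturation requires V_DS ≥ V_GS − V_t = 0.743 V; 8.92 ≥ 0.743 ✓.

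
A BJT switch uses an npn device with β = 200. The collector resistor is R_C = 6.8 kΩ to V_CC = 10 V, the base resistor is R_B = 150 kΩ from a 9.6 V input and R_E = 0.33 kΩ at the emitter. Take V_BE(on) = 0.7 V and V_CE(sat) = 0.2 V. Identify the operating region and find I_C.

Assume active: I_B = (9.6 − 0.7)/(150 + 201×0.33) = 0.0411 mA, I_C = β·I_B = 8.23 mA.
Then V_CE = 10 − 8.23×6.8 − 8.27×0.33 = -48.7 V < 0.2 V — the active assumption fails.
Re-solve with V_CE = 0.2 V. KCL at the emitter: V_E/R_E = (V_BB−0.7−V_E)/R_B + (V_CC−0.2−V_E)/R_C, giving V_E = 0.471 V.
I_C = (V_CC − 0.2 − V_E)/R_C = (9.8 − 0.471)/6.8 = 1.37 mA.
Check: I_B = (8.9 − 0.471)/150 = 0.0562 mA, and β·I_B = 11.2 mA > I_C, confirming saturation.

saturation; I_C ≈ 1.4 mA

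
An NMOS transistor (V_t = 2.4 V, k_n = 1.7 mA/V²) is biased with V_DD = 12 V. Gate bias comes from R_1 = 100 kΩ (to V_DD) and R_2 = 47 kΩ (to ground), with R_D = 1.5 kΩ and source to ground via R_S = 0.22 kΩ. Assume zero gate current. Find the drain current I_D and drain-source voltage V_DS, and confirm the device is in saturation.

I_D ≈ 1.2 mA, V_DS ≈ 10 V

V_G = V_DD·R_2/(R_1+R_2) = 12×47/147 = 3.84 V.
Assume saturation: I_D = (k_n/2)(V_GS − V_t)² with V_GS = V_G − I_D·R_S = 3.84 − 0.22·I_D.
Substituting gives 0.0411·I_D² − 1.54·I_D + 1.75 = 0, with roots I_D = 1.18 or 36.2 mA.
The root I_D = 36.2 mA gives V_GS = -4.13 V ≤ V_t, so take I_D = 1.18 mA.
Then V_GS = 3.58 V and V_DS = V_DD − I_D(R_D+R_S) = 12 − 1.18×1.72 = 9.97 V.
Saturation requires V_DS ≥ V_GS − V_t = 1.18 V; 9.97 ≥ 1.18 ✓.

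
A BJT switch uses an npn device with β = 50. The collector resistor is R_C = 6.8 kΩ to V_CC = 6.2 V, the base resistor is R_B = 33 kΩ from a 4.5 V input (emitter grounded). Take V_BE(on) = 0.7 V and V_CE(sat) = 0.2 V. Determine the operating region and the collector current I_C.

saturation; I_C ≈ 0.88 mA

Assume active: I_B = (4.5 − 0.7)/33 = 0.115 mA, giving I_C = β·I_B = 5.76 mA.
But then V_CE = 6.2 − 5.76×6.8 = -33 V < V_CE(sat) = 0.2 V — impossible in the active region.
So the transistor is saturated. With V_CE = 0.2 V, I_C = (V_CC − 0.2)/R_C = 6/6.8 = 0.882 mA.
Check: β·I_B = 5.76 mA > I_C = 0.882 mA, confirming saturation.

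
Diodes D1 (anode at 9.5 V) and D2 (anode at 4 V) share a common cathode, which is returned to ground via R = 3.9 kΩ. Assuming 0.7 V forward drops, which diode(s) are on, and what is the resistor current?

Assume both conduct. Then node N would need to be at both 9.5−0.7 = 8.8 V and 4−0.7 = 3.3 V, which is impossible.
Assume only D1 conducts: V_N = 9.5 − 0.7 = 8.8 V, so I_R = 8.8/3.9 = 2.26 mA.
Check D2: its anode-to-cathode voltage is 4 − 8.8 = -4.8 V < 0.7 V, so it is off. The assumption is consistent.

Only D1 conducts; I_R ≈ 2.3 mA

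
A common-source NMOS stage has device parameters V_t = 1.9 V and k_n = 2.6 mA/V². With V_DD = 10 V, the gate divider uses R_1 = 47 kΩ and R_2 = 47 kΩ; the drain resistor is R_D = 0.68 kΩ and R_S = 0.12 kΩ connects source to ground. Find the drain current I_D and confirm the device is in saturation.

V_G = V_DD·R_2/(R_1+R_2) = 10×47/94 = 5 V.
Assume saturation: I_D = (k_n/2)(V_GS − V_t)² with V_GS = V_G − I_D·R_S = 5 − 0.12·I_D.
Substituting gives 0.0187·I_D² − 1.97·I_D + 12.5 = 0, with roots I_D = 6.79 or 98.3 mA.
The root I_D = 98.3 mA gives V_GS = -6.8 V ≤ V_t, so take I_D = 6.79 mA.
Then V_GS = 4.19 V and V_DS = V_DD − I_D(R_D+R_S) = 10 − 6.79×0.8 = 4.57 V.
Saturation requires V_DS ≥ V_GS − V_t = 2.29 V; 4.57 ≥ 2.29 ✓.

I_D ≈ 6.8 mA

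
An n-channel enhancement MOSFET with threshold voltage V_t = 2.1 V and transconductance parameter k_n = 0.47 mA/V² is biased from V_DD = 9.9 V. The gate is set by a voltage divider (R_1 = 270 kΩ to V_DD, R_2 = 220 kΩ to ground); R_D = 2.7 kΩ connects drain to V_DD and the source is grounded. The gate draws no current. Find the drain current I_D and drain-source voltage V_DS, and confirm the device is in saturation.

I_D ≈ 1.3 mA, V_DS ≈ 6.4 V

V_G = V_DD·R_2/(R_1+R_2) = 9.9×220/490 = 4.44 V. With the source grounded, V_GS = V_G = 4.44 V.
Assume saturation: I_D = (k_n/2)(V_GS − V_t)² = (0.47/2)×(4.44 − 2.1)² = 0.235×2.34² = 1.29 mA.
V_DS = V_DD − I_D·R_D = 9.9 − 1.29×2.7 = 6.41 V.
Saturation requires V_DS ≥ V_GS − V_t = 2.34 V; 6.41 ≥ 2.34 ✓.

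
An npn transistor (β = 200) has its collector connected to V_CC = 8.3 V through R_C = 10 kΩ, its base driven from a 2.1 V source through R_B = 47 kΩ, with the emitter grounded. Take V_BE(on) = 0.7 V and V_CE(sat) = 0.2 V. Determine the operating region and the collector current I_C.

saturation; I_C ≈ 0.81 mA

Assume active: I_B = (2.1 − 0.7)/47 = 0.0298 mA, giving I_C = β·I_B = 5.96 mA.
But then V_CE = 8.3 − 5.96×10 = -51.3 V < V_CE(sat) = 0.2 V — impossible in the active region.
So the transistor is saturated. With V_CE = 0.2 V, I_C = (V_CC − 0.2)/R_C = 8.1/10 = 0.81 mA.
Check: β·I_B = 5.96 mA > I_C = 0.81 mA, confirming saturation.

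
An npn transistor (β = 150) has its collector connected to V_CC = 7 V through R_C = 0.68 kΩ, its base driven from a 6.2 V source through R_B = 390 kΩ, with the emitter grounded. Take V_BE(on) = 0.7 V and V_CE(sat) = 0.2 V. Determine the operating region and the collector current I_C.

active; I_C ≈ 2.1 mA

Assume active. Base-emitter loop: I_B = (V_BB − V_BE)/R_B = (6.2 − 0.7)/390 = 0.0141 mA.
I_C = β·I_B = 150×0.0141 = 2.12 mA.
V_CE = V_CC − I_C·R_C = 7 − 2.12×0.68 = 5.56 V > V_CE(sat), so the active-region assumption holds.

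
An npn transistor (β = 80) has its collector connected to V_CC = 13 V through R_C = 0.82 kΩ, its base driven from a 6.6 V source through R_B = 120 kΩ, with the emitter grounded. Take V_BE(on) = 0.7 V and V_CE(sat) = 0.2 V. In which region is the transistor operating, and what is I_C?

active; I_C ≈ 3.9 mA

Assume active. Base-emitter loop: I_B = (V_BB − V_BE)/R_B = (6.6 − 0.7)/120 = 0.0492 mA.
I_C = β·I_B = 80×0.0492 = 3.93 mA.
V_CE = V_CC − I_C·R_C = 13 − 3.93×0.82 = 9.77 V > V_CE(sat), so the active-region assumption holds.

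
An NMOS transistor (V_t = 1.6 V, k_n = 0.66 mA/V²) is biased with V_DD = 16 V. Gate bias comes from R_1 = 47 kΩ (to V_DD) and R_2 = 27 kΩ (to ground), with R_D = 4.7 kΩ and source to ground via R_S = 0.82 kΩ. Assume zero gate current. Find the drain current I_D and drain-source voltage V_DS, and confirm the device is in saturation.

V_G = V_DD·R_2/(R_1+R_2) = 16×27/74 = 5.84 V.
Assume saturation: I_D = (k_n/2)(V_GS − V_t)² with V_GS = V_G − I_D·R_S = 5.84 − 0.82·I_D.
Substituting gives 0.222·I_D² − 3.29·I_D + 5.93 = 0, with roots I_D = 2.1 or 12.7 mA.
The root I_D = 12.7 mA gives V_GS = -4.62 V ≤ V_t, so take I_D = 2.1 mA.
Then V_GS = 4.12 V and V_DS = V_DD − I_D(R_D+R_S) = 16 − 2.1×5.52 = 4.43 V.
Saturation requires V_DS ≥ V_GS − V_t = 2.52 V; 4.43 ≥ 2.52 ✓.

I_D ≈ 2.1 mA, V_DS ≈ 4.4 V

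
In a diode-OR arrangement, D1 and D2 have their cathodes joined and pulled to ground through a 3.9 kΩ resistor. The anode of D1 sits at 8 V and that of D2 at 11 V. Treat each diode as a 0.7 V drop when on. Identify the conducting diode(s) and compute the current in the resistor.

Assume both conduct. Then node N would need to be at both 8−0.7 = 7.3 V and 11−0.7 = 10.3 V, which is impossible.
Assume only D2 conducts: V_N = 11 − 0.7 = 10.3 V, so I_R = 10.3/3.9 = 2.64 mA.
Check D1: its anode-to-cathode voltage is 8 − 10.3 = -2.3 V < 0.7 V, so it is off. The assumption is consistent.

Only D2 conducts; I_R ≈ 2.6 mA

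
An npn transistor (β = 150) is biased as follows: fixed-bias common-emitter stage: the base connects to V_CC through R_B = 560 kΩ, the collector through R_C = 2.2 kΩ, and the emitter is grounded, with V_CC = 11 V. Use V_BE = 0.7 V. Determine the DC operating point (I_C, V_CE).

I_C ≈ 2.8 mA, V_CE ≈ 4.9 V

Base loop: V_CC = I_B·R_B + V_BE, so I_B = (11 − 0.7)/560 kΩ = 0.0184 mA.
In the active region I_C = β·I_B = 150 × 0.0184 = 2.76 mA.
Collector loop: V_CE = V_CC − I_C·R_C = 11 − 2.76×2.2 = 4.93 V.
Since V_CE = 4.93 V > V_CE(sat) ≈ 0.2 V, the transistor is in the active region as assumed.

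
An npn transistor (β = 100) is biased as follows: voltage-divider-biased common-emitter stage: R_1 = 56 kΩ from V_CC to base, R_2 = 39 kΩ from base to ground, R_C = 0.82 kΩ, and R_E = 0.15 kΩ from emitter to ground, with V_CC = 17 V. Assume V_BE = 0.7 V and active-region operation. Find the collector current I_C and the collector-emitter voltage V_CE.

I_C ≈ 16 mA, V_CE ≈ 1 V

Thevenize the base divider: V_Th = V_CC·R_2/(R_1+R_2) = 17×39/95 = 6.98 V, R_Th = R_1‖R_2 = 23 kΩ.
Base-emitter loop: V_Th = I_B·R_Th + V_BE + (β+1)I_B·R_E, so I_B = (6.98 − 0.7) / (23 + 101×0.15) = 0.165 mA.
I_C = β·I_B = 100×0.165 = 16.5 mA, and I_E = (β+1)I_B = 16.6 mA.
V_CE = V_CC − I_C·R_C − I_E·R_E = 17 − 16.5×0.82 − 16.6×0.15 = 1.01 V.
V_CE = 1.01 V > 0.2 V confirms active-region operation.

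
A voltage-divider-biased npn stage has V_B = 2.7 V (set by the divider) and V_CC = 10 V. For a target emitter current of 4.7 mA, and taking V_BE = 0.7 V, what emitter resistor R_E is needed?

R_E ≈ 0.43 kΩ

V_E = V_B − V_BE = 2.7 − 0.7 = 2 V.
R_E = V_E / I_E = 2 / 4.7 = 0.426 kΩ.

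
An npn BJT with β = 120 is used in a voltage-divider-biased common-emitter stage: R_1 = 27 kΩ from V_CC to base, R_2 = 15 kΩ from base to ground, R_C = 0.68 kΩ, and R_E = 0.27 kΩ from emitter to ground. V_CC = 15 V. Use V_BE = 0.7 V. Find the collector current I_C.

I_C ≈ 13 mA

Thevenize the base divider: V_Th = V_CC·R_2/(R_1+R_2) = 15×15/42 = 5.36 V, R_Th = R_1‖R_2 = 9.64 kΩ.
Base-emitter loop: V_Th = I_B·R_Th + V_BE + (β+1)I_B·R_E, so I_B = (5.36 − 0.7) / (9.64 + 121×0.27) = 0.11 mA.
I_C = β·I_B = 120×0.11 = 13.2 mA, and I_E = (β+1)I_B = 13.3 mA.
V_CE = V_CC − I_C·R_C − I_E·R_E = 15 − 13.2×0.68 − 13.3×0.27 = 2.42 V.
V_CE = 2.42 V > 0.2 V confirms active-region operation.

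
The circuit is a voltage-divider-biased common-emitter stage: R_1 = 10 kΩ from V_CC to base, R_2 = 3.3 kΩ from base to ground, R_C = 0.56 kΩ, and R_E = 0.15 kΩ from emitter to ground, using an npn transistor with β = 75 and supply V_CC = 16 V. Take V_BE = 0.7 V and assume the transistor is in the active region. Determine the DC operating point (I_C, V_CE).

Thevenize the base divider: V_Th = V_CC·R_2/(R_1+R_2) = 16×3.3/13.3 = 3.97 V, R_Th = R_1‖R_2 = 2.48 kΩ.
Base-emitter loop: V_Th = I_B·R_Th + V_BE + (β+1)I_B·R_E, so I_B = (3.97 − 0.7) / (2.48 + 76×0.15) = 0.236 mA.
I_C = β·I_B = 75×0.236 = 17.7 mA, and I_E = (β+1)I_B = 17.9 mA.
V_CE = V_CC − I_C·R_C − I_E·R_E = 16 − 17.7×0.56 − 17.9×0.15 = 3.42 V.
V_CE = 3.42 V > 0.2 V confirms active-region operation.

I_C ≈ 18 mA, V_CE ≈ 3.4 V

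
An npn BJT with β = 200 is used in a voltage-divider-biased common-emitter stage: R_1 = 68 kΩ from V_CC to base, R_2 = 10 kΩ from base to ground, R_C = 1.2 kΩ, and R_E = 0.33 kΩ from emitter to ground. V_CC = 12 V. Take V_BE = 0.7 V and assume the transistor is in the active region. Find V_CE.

V_CE ≈ 8.6 V

Thevenize the base divider: V_Th = V_CC·R_2/(R_1+R_2) = 12×10/78 = 1.54 V, R_Th = R_1‖R_2 = 8.72 kΩ.
Base-emitter loop: V_Th = I_B·R_Th + V_BE + (β+1)I_B·R_E, so I_B = (1.54 − 0.7) / (8.72 + 201×0.33) = 0.0112 mA.
I_C = β·I_B = 200×0.0112 = 2.23 mA, and I_E = (β+1)I_B = 2.25 mA.
V_CE = V_CC − I_C·R_C − I_E·R_E = 12 − 2.23×1.2 − 2.25×0.33 = 8.58 V.
V_CE = 8.58 V > 0.2 V confirms active-region operation.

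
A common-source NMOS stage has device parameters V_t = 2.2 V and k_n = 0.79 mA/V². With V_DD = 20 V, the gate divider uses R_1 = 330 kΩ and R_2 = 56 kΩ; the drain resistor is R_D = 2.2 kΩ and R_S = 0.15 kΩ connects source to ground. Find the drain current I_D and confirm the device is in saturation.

V_G = V_DD·R_2/(R_1+R_2) = 20×56/386 = 2.9 V.
Assume saturation: I_D = (k_n/2)(V_GS − V_t)² with V_GS = V_G − I_D·R_S = 2.9 − 0.15·I_D.
Substituting gives 0.00889·I_D² − 1.08·I_D + 0.194 = 0, with roots I_D = 0.18 or 122 mA.
The root I_D = 122 mA gives V_GS = -15.4 V ≤ V_t, so take I_D = 0.18 mA.
Then V_GS = 2.87 V and V_DS = V_DD − I_D(R_D+R_S) = 20 − 0.18×2.35 = 19.6 V.
Saturation requires V_DS ≥ V_GS − V_t = 0.675 V; 19.6 ≥ 0.675 ✓.

I_D ≈ 0.18 mA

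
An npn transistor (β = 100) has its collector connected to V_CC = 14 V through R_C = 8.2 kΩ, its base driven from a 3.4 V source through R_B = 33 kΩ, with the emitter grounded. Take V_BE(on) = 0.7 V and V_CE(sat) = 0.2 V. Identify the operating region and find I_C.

Assume active: I_B = (3.4 − 0.7)/33 = 0.0818 mA, giving I_C = β·I_B = 8.18 mA.
But then V_CE = 14 − 8.18×8.2 = -53.1 V < V_CE(sat) = 0.2 V — impossible in the active region.
So the transistor is saturated. With V_CE = 0.2 V, I_C = (V_CC − 0.2)/R_C = 13.8/8.2 = 1.68 mA.
Check: β·I_B = 8.18 mA > I_C = 1.68 mA, confirming saturation.

saturation; I_C ≈ 1.7 mA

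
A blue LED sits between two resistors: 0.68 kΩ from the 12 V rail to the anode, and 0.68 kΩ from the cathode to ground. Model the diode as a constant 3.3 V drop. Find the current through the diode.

I ≈ 6.4 mA

The two resistors are in series with the diode, so KVL gives 12 = I·0.68 + 3.3 + I·0.68.
I = (12 − 3.3) / (0.68 + 0.68) kΩ = 8.7 / 1.36 = 6.4 mA.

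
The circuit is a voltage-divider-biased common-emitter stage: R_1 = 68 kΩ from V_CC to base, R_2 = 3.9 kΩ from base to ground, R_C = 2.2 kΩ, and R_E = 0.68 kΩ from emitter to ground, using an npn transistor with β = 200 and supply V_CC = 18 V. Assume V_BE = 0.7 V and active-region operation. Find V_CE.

V_CE ≈ 17 V

Thevenize the base divider: V_Th = V_CC·R_2/(R_1+R_2) = 18×3.9/71.9 = 0.976 V, R_Th = R_1‖R_2 = 3.69 kΩ.
Base-emitter loop: V_Th = I_B·R_Th + V_BE + (β+1)I_B·R_E, so I_B = (0.976 − 0.7) / (3.69 + 201×0.68) = 0.00197 mA.
I_C = β·I_B = 200×0.00197 = 0.394 mA, and I_E = (β+1)I_B = 0.396 mA.
V_CE = V_CC − I_C·R_C − I_E·R_E = 18 − 0.394×2.2 − 0.396×0.68 = 16.9 V.
V_CE = 16.9 V > 0.2 V confirms active-region operation.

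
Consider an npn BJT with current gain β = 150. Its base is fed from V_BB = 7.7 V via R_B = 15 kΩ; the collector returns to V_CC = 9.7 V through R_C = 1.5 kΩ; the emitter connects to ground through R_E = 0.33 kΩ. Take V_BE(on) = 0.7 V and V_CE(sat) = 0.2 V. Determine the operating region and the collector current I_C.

Assume active: I_B = (7.7 − 0.7)/(15 + 151×0.33) = 0.108 mA, I_C = β·I_B = 16.2 mA.
Then V_CE = 9.7 − 16.2×1.5 − 16.3×0.33 = -20 V < 0.2 V — the active assumption fails.
Re-solve with V_CE = 0.2 V. KCL at the emitter: V_E/R_E = (V_BB−0.7−V_E)/R_B + (V_CC−0.2−V_E)/R_C, giving V_E = 1.81 V.
I_C = (V_CC − 0.2 − V_E)/R_C = (9.5 − 1.81)/1.5 = 5.13 mA.
Check: I_B = (7 − 1.81)/15 = 0.346 mA, and β·I_B = 51.9 mA > I_C, confirming saturation.

saturation; I_C ≈ 5.1 mA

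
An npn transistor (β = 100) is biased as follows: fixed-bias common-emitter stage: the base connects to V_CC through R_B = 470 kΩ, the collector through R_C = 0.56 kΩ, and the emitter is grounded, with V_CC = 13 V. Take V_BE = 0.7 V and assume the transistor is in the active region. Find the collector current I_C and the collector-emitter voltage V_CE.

I_C ≈ 2.6 mA, V_CE ≈ 12 V

Base loop: V_CC = I_B·R_B + V_BE, so I_B = (13 − 0.7)/470 kΩ = 0.0262 mA.
In the active region I_C = β·I_B = 100 × 0.0262 = 2.62 mA.
Collector loop: V_CE = V_CC − I_C·R_C = 13 − 2.62×0.56 = 11.5 V.
Since V_CE = 11.5 V > V_CE(sat) ≈ 0.2 V, the transistor is in the active region as assumed.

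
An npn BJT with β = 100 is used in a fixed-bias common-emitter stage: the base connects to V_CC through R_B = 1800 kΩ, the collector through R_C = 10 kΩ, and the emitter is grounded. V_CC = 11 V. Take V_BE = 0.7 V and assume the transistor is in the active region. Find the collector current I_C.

Base loop: V_CC = I_B·R_B + V_BE, so I_B = (11 − 0.7)/1800 kΩ = 0.00572 mA.
In the active region I_C = β·I_B = 100 × 0.00572 = 0.572 mA.
Collector loop: V_CE = V_CC − I_C·R_C = 11 − 0.572×10 = 5.28 V.
Since V_CE = 5.28 V > V_CE(sat) ≈ 0.2 V, the transistor is in the active region as assumed.

I_C ≈ 0.57 mA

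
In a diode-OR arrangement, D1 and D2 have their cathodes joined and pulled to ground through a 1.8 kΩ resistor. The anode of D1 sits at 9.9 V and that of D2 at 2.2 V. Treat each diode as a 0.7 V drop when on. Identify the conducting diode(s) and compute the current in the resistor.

Assume both conduct. Then node N would need to be at both 9.9−0.7 = 9.2 V and 2.2−0.7 = 1.5 V, which is impossible.
Assume only D1 conducts: V_N = 9.9 − 0.7 = 9.2 V, so I_R = 9.2/1.8 = 5.11 mA.
Check D2: its anode-to-cathode voltage is 2.2 − 9.2 = -7 V < 0.7 V, so it is off. The assumption is consistent.

Only D1 conducts; I_R ≈ 5.1 mA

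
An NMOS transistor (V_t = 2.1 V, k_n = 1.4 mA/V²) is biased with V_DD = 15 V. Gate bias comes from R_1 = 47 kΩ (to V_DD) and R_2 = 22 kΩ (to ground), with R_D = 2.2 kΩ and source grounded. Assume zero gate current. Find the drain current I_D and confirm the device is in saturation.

I_D ≈ 5 mA

V_G = V_DD·R_2/(R_1+R_2) = 15×22/69 = 4.78 V. With the source grounded, V_GS = V_G = 4.78 V.
Assume saturation: I_D = (k_n/2)(V_GS − V_t)² = (1.4/2)×(4.78 − 2.1)² = 0.7×2.68² = 5.04 mA.
V_DS = V_DD − I_D·R_D = 15 − 5.04×2.2 = 3.92 V.
Saturation requires V_DS ≥ V_GS − V_t = 2.68 V; 3.92 ≥ 2.68 ✓.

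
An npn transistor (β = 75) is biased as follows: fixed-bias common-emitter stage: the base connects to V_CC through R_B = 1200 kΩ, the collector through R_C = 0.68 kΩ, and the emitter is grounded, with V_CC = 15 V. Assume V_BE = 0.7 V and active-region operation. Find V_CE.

V_CE ≈ 14 V

Base loop: V_CC = I_B·R_B + V_BE, so I_B = (15 − 0.7)/1200 kΩ = 0.0119 mA.
In the active region I_C = β·I_B = 75 × 0.0119 = 0.894 mA.
Collector loop: V_CE = V_CC − I_C·R_C = 15 − 0.894×0.68 = 14.4 V.
Since V_CE = 14.4 V > V_CE(sat) ≈ 0.2 V, the transistor is in the active region as assumed.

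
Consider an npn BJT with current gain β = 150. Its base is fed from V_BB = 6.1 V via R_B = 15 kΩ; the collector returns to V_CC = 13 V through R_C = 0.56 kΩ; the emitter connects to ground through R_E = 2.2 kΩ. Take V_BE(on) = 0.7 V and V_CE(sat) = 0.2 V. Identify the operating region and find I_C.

active; I_C ≈ 2.3 mA

Assume active. Base-emitter loop: I_B = (V_BB − V_BE)/(R_B + (β+1)R_E) = (6.1 − 0.7)/(15 + 151×2.2) = 0.0156 mA.
I_C = β·I_B = 150×0.0156 = 2.33 mA.
V_CE = V_CC − I_C·R_C − I_E·R_E = 13 − 2.33×0.56 − 2.35×2.2 = 6.53 V > V_CE(sat), so the active-region assumption holds.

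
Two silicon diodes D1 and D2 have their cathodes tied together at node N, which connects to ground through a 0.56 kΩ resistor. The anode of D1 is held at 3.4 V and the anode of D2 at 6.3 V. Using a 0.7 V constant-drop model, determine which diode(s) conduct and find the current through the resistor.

Only D2 conducts; I_R ≈ 10 mA

Assume both conduct. Then node N would need to be at both 3.4−0.7 = 2.7 V and 6.3−0.7 = 5.6 V, which is impossible.
Assume only D2 conducts: V_N = 6.3 − 0.7 = 5.6 V, so I_R = 5.6/0.56 = 10 mA.
Check D1: its anode-to-cathode voltage is 3.4 − 5.6 = -2.2 V < 0.7 V, so it is off. The assumption is consistent.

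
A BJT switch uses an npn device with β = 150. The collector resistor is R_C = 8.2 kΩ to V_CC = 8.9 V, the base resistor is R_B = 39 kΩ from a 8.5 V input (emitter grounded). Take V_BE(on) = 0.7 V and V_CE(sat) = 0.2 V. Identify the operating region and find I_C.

Assume active: I_B = (8.5 − 0.7)/39 = 0.2 mA, giving I_C = β·I_B = 30 mA.
But then V_CE = 8.9 − 30×8.2 = -237 V < V_CE(sat) = 0.2 V — impossible in the active region.
So the transistor is saturated. With V_CE = 0.2 V, I_C = (V_CC − 0.2)/R_C = 8.7/8.2 = 1.06 mA.
Check: β·I_B = 30 mA > I_C = 1.06 mA, confirming saturation.

saturation; I_C ≈ 1.1 mA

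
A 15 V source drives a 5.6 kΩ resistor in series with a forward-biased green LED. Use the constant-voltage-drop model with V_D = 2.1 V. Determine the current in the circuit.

KVL around the loop: 15 = V_D + I·R = 2.1 + I × 5.6 kΩ.
So I = (15 − 2.1) / 5.6 kΩ = 12.9 / 5.6 = 2.3 mA.

I ≈ 2.3 mA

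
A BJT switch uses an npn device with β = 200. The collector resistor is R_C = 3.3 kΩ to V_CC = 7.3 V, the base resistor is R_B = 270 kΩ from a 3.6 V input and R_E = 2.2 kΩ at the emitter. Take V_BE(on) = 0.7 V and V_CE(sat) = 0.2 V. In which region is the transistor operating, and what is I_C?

Assume active. Base-emitter loop: I_B = (V_BB − V_BE)/(R_B + (β+1)R_E) = (3.6 − 0.7)/(270 + 201×2.2) = 0.00407 mA.
I_C = β·I_B = 200×0.00407 = 0.814 mA.
V_CE = V_CC − I_C·R_C − I_E·R_E = 7.3 − 0.814×3.3 − 0.818×2.2 = 2.81 V > V_CE(sat), so the active-region assumption holds.

active; I_C ≈ 0.81 mA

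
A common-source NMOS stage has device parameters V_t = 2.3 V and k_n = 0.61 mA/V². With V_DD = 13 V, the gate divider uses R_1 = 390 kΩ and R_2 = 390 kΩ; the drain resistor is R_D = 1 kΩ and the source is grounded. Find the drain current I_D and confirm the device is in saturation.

I_D ≈ 5.4 mA

V_G = V_DD·R_2/(R_1+R_2) = 13×390/780 = 6.5 V. With the source grounded, V_GS = V_G = 6.5 V.
Assume saturation: I_D = (k_n/2)(V_GS − V_t)² = (0.61/2)×(6.5 − 2.3)² = 0.305×4.2² = 5.38 mA.
V_DS = V_DD − I_D·R_D = 13 − 5.38×1 = 7.62 V.
Saturation requires V_DS ≥ V_GS − V_t = 4.2 V; 7.62 ≥ 4.2 ✓.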